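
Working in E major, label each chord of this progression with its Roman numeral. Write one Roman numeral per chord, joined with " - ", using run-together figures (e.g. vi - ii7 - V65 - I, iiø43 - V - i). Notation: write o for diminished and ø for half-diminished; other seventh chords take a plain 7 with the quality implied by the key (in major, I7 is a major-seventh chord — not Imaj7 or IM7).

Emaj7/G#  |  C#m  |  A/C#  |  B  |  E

Emaj7/G#: root E is the tonic; major seventh chord there is I65.
C#m has root C#, degree 6 in E major, so vi.
A/C# has root A, degree 4 in E major, so IV6.
B has root B, degree 5 in E major, so V.
E: major triad on E = scale degree 1 → I.

I65 - vi - IV6 - V - I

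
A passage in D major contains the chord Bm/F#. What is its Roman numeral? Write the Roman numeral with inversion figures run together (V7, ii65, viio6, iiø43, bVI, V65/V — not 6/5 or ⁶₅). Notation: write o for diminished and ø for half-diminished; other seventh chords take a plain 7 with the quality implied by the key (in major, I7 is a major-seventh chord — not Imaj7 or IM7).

vi64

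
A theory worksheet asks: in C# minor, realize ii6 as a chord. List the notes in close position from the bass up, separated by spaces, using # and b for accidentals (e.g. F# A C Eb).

F# A# D#

Scale degree 2 in C# minor is D#; here the chord built on it is altered to a minor triad. ii6 is the minor supertonic, borrowed from the parallel major (the Dorian ii).
So the chord is D#-F#-A#.
The figured bass 6 indicates first inversion, placing the third (F#) in the bass: F#-A#-D#.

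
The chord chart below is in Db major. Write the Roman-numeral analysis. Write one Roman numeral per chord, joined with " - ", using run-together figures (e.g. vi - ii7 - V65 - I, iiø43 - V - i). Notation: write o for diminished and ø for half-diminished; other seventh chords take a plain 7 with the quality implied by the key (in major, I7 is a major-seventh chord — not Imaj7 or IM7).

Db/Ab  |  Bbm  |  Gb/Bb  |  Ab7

I64 - vi - IV6 - V7

Db/Ab: major triad on Db = scale degree 1 → I64.
Bbm: root Bb is the submediant; minor triad there is vi.
Gb/Bb: major triad on Gb = scale degree 4 → IV6.
Ab7: dominant seventh chord on Ab = scale degree 5 → V7.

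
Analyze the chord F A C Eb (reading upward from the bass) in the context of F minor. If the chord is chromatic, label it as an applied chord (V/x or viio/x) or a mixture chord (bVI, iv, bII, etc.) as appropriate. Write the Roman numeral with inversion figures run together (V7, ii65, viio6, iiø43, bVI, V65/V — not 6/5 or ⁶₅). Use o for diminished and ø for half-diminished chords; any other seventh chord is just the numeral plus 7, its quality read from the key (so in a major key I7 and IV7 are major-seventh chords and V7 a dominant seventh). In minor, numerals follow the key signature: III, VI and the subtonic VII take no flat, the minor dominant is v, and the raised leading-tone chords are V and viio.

V7/iv

Stacked in thirds the chord is F-A-C-Eb: a dominant seventh chord on F.
F is not a diatonic chord root with this quality in F minor, but it lies a perfect fifth above Bb (iv), so the chord functions as an applied dominant of iv.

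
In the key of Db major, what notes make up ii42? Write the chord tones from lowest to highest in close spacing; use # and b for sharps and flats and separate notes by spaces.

Db Eb Gb Bb

The numeral's case and figure indicate a minor seventh chord. In Db major its root, the second degree, is Eb.
That chord is spelled Eb-Gb-Bb-Db.
With the 42 figure the chord is in third inversion; from the bass Db upward in close position it reads Db-Eb-Gb-Bb.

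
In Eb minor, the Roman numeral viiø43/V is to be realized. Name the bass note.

Eb

The applied chord viiø43/V is rooted on A: A-C-Eb-G.
The figure 43 means second inversion — the fifth is in the bass.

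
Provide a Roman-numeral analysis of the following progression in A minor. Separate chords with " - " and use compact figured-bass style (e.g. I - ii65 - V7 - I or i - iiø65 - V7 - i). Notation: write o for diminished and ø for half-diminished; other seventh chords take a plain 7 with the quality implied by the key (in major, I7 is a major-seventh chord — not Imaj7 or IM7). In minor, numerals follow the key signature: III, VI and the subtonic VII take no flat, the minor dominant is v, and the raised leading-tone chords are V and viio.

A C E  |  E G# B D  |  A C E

A-C-E has root A, degree 1 in A minor, so i.
E-G#-B-D: dominant seventh chord on E = scale degree 5 → V7.
A-C-E: minor triad on A = scale degree 1 → i.

i - V7 - i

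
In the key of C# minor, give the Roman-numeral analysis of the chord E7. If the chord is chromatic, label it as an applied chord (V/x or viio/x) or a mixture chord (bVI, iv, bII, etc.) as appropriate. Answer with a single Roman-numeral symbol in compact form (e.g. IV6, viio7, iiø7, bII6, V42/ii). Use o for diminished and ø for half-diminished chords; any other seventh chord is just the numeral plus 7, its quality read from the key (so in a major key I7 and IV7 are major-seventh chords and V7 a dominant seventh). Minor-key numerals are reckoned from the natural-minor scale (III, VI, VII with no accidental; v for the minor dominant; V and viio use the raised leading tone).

The pitches E-G#-B-D form a dominant seventh chord rooted on E.
E is not a diatonic chord root with this quality in C# minor, but it lies a perfect fifth above A (VI), so the chord functions as an applied dominant of VI.

V7/VI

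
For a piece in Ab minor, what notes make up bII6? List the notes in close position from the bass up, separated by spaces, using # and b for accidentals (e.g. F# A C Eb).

Scale degree 2 in Ab minor is Bb; lowering it a half step gives Bbb. bII6 is the Neapolitan sixth — a major triad on the lowered second degree, here in its customary first inversion.
So the chord is Bbb-Db-Fb, a major triad.
The figured bass 6 indicates first inversion, placing the third (Db) in the bass: Db-Fb-Bbb.

Db Fb Bbb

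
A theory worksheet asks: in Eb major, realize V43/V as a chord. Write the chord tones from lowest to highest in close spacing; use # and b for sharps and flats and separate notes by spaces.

The slash means an applied dominant: we want the dominant of V. In Eb major, V is Bb major, and its dominant is built on F.
Building a dominant seventh chord on F gives F-A-C-Eb.
The figured bass 43 indicates second inversion, placing the fifth (C) in the bass: C-Eb-F-A.

C Eb F A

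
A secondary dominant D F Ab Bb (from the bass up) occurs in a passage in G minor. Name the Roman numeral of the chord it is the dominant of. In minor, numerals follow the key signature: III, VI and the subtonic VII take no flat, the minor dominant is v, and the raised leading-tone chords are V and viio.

The chord is a dominant seventh chord on Bb.
A dominant resolves down a perfect fifth: Bb → Eb. In G minor, Eb is scale degree 6, i.e. VI.

VI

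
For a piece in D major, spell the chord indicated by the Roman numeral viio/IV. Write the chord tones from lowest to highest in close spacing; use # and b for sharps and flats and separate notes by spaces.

The slash marks an applied leading-tone chord: viio of IV. In D major, IV is G, so the leading tone to it is F#, a half step below.
Building a diminished triad on F# gives F#-A-C.

F# A C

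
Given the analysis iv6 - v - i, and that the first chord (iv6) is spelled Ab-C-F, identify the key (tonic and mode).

The chord Fm/Ab is a minor triad rooted on F; its label is iv6.
iv6 on F implies F is the subdominant; that puts the tonic at C, and the lowercase numeral fits minor mode.

C minor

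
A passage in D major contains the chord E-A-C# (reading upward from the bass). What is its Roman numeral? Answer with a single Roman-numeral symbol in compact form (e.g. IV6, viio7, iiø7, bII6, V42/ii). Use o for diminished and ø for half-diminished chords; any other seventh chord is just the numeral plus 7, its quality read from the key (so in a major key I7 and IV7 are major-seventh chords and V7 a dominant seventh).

Stacked in thirds the chord is A-C#-E: a major triad on A.
A is scale degree 5 in D major, and a major triad on that degree is written V.
With E in the bass the chord is in second inversion, so the figured bass is 64.

V64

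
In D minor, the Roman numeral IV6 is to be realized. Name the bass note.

B

IV in D minor has root G; the chord is G-B-D.
The figure 6 means first inversion — the third is in the bass.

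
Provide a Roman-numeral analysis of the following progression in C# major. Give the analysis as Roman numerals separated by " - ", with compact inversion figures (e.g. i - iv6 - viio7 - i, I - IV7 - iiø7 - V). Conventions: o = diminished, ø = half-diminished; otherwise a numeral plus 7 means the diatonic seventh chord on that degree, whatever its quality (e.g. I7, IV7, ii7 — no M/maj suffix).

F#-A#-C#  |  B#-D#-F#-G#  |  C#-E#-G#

F#-A#-C#: major triad on F# = scale degree 4 → IV.
B#-D#-F#-G#: root G# is the dominant; dominant seventh chord there is V65.
C#-E#-G#: major triad on C# = scale degree 1 → I.

IV - V65 - I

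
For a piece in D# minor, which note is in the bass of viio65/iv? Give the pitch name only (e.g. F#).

The applied chord viio65/iv is rooted on F##: F##-A#-C#-E.
The figure 65 means first inversion — the third is in the bass.

A#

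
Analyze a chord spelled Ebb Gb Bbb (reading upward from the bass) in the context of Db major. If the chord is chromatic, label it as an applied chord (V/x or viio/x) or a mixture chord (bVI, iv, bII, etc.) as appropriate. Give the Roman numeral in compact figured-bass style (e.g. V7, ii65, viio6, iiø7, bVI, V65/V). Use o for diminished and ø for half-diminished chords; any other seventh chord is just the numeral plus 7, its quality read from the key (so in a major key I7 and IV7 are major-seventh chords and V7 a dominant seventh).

bII

The pitches Ebb-Gb-Bbb form a major triad rooted on Ebb.
Ebb is the lowered second degree of Db major (diatonic 2 would be Eb). This is the Neapolitan chord — a major triad on the lowered second degree.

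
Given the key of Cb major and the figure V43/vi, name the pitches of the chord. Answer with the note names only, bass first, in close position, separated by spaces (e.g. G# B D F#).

V43/vi is a secondary dominant — the dominant seventh of vi. vi in Cb major is Ab, so the applied chord's root is Eb, a perfect fifth above.
Building a dominant seventh chord on Eb gives Eb-G-Bb-Db.
The figured bass 43 indicates second inversion, placing the fifth (Bb) in the bass: Bb-Db-Eb-G.

Bb Db Eb G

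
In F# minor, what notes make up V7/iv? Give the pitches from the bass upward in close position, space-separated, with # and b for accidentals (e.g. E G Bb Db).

F# A# C# E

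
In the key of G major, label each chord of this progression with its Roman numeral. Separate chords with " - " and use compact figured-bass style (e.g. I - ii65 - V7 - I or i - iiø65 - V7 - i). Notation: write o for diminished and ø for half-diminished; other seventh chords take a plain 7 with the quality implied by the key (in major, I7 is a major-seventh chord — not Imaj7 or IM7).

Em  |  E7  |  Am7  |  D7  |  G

Em: minor triad on E = scale degree 6 → vi.
E7: a dominant seventh chord on E, the applied dominant of ii → V7/ii.
Am7: minor seventh chord on A = scale degree 2 → ii7.
D7: root D is the dominant; dominant seventh chord there is V7.
G has root G, degree 1 in G major, so I.

vi - V7/ii - ii7 - V7 - I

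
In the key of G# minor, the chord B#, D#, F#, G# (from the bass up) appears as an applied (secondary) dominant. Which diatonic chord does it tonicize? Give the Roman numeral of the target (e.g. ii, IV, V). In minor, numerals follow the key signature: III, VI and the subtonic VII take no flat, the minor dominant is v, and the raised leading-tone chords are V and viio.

The chord is a dominant seventh chord on G#.
A dominant resolves down a perfect fifth: G# → C#. In G# minor, C# is scale degree 4, i.e. iv.

iv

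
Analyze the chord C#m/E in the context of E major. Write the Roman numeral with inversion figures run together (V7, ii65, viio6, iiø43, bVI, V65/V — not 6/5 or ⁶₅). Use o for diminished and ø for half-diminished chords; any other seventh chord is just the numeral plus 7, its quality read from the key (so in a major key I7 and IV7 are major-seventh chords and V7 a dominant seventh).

vi6

Stacked in thirds the chord is C#-E-G#: a minor triad on C#.
C# is scale degree 6 in E major, and a minor triad on that degree is written vi.
With E in the bass the chord is in first inversion, so the figured bass is 6.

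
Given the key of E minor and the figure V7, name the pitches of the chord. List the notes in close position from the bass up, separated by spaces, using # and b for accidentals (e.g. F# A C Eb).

B D# F# A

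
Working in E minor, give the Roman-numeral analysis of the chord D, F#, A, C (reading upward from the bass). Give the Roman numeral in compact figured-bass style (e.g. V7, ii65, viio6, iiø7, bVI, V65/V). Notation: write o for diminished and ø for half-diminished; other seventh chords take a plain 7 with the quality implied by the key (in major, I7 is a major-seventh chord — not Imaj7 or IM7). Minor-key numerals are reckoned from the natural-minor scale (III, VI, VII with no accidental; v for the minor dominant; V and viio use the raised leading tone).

The pitches D-F#-A-C form a dominant seventh chord rooted on D.
D is scale degree 7 in E minor, and a dominant seventh chord on that degree is written VII7.

VII7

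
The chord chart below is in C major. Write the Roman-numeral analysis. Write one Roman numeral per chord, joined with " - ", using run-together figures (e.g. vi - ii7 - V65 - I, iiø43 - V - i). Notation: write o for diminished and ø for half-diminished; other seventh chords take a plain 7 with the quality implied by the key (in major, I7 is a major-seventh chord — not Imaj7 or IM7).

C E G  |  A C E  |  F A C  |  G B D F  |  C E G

C-E-G: major triad on C = scale degree 1 → I.
A-C-E has root A, degree 6 in C major, so vi.
F-A-C: major triad on F = scale degree 4 → IV.
G-B-D-F has root G, degree 5 in C major, so V7.
C-E-G: major triad on C = scale degree 1 → I.

I - vi - IV - V7 - I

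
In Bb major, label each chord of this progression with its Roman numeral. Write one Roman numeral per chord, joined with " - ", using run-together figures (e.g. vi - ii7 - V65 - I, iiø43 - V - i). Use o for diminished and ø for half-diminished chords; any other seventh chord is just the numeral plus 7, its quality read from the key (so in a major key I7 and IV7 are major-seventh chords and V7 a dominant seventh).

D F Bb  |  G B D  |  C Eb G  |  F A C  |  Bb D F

I6 - V/ii - ii - V - I

D-F-Bb: root Bb is the tonic; major triad there is I6.
G-B-D: a major triad on G, the applied dominant of ii → V/ii.
C-Eb-G has root C, degree 2 in Bb major, so ii.
F-A-C: root F is the dominant; major triad there is V.
Bb-D-F: major triad on Bb = scale degree 1 → I.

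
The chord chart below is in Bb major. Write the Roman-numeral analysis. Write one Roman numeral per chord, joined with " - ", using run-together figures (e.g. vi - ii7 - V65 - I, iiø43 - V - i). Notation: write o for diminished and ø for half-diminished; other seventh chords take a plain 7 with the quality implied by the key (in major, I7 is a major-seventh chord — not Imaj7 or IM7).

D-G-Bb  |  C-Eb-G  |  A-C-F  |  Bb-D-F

D-G-Bb: root G is the submediant; minor triad there is vi64.
C-Eb-G: minor triad on C = scale degree 2 → ii.
A-C-F: major triad on F = scale degree 5 → V6.
Bb-D-F has root Bb, degree 1 in Bb major, so I.

vi64 - ii - V6 - I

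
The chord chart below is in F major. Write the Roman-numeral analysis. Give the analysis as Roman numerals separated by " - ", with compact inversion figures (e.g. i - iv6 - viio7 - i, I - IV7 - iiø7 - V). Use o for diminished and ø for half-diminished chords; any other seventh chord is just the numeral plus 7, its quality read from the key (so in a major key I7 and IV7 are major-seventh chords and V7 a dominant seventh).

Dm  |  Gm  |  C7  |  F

vi - ii - V7 - I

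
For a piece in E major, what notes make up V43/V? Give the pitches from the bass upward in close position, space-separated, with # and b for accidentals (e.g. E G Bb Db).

The slash means an applied dominant: we want the dominant of V. In E major, V is B major, and its dominant is built on F#.
Building a dominant seventh chord on F# gives F#-A#-C#-E.
With the 43 figure the chord is in second inversion; from the bass C# upward in close position it reads C#-E-F#-A#.

C# E F# A#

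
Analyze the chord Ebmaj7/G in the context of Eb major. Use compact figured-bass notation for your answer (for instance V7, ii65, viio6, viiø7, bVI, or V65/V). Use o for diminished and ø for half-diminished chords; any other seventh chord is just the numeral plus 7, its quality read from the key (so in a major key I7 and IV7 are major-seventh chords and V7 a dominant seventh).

I65

Stacked in thirds the chord is Eb-G-Bb-D: a major seventh chord on Eb.
In Eb major, Eb is the tonic; the diatonic major seventh chord there is I7.
With G in the bass the chord is in first inversion, so the figured bass is 65.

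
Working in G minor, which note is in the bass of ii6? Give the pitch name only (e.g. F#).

ii in G minor has root A; the chord is A-C-E.
The figure 6 means first inversion — the third is in the bass.

C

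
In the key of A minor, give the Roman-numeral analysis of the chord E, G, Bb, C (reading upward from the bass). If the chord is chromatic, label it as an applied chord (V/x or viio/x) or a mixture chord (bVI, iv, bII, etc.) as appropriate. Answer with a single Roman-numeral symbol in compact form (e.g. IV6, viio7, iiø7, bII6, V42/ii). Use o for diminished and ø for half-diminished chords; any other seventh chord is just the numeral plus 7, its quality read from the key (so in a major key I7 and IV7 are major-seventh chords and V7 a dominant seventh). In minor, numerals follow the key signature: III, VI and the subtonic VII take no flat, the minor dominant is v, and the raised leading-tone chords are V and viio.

The pitches C-E-G-Bb form a dominant seventh chord rooted on C.
C is not a diatonic chord root with this quality in A minor, but it lies a perfect fifth above F (VI), so the chord functions as an applied dominant of VI.
With E in the bass the chord is in first inversion, so the figured bass is 65.

V65/VI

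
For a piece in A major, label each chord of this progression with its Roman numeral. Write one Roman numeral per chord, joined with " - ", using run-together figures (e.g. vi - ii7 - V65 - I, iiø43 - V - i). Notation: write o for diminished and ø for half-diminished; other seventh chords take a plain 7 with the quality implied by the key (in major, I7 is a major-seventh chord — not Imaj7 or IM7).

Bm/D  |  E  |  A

Bm/D has root B, degree 2 in A major, so ii6.
E has root E, degree 5 in A major, so V.
A: root A is the tonic; major triad there is I.

ii6 - V - I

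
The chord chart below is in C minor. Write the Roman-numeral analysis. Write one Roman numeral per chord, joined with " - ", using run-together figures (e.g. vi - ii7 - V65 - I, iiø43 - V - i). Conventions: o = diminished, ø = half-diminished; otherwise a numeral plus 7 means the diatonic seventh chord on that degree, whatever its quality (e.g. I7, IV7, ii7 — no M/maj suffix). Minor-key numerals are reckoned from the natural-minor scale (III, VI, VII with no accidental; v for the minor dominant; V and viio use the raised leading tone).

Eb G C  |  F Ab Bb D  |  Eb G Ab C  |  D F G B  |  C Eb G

i6 - VII43 - VI43 - V43 - i

Eb-G-C: root C is the tonic; minor triad there is i6.
F-Ab-Bb-D has root Bb, degree 7 in C minor, so VII43.
Eb-G-Ab-C has root Ab, degree 6 in C minor, so VI43.
D-F-G-B: root G is the dominant; dominant seventh chord there is V43.
C-Eb-G: root C is the tonic; minor triad there is i.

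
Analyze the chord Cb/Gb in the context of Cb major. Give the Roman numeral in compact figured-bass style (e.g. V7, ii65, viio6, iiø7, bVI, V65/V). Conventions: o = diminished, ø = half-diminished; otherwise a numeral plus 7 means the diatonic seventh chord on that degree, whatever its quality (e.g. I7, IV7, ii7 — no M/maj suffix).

The pitches Cb-Eb-Gb form a major triad rooted on Cb.
In Cb major, Cb is the tonic; the diatonic major triad there is I.
With Gb in the bass the chord is in second inversion, so the figured bass is 64.

I64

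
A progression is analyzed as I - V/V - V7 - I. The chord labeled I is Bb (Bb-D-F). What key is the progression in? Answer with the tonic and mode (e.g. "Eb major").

The anchor chord is a major triad on Bb, labeled I.
If Bb is scale degree 1 and the mode makes that degree carry a major triad, the tonic is Bb and the mode is major.

Bb major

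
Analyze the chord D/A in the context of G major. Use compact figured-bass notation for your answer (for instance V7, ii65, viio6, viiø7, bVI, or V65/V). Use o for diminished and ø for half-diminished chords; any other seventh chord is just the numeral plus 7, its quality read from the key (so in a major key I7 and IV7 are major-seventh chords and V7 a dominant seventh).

V64

The pitches D-F#-A form a major triad rooted on D.
In G major, D is the dominant; the diatonic major triad there is V.
With A in the bass the chord is in second inversion, so the figured bass is 64.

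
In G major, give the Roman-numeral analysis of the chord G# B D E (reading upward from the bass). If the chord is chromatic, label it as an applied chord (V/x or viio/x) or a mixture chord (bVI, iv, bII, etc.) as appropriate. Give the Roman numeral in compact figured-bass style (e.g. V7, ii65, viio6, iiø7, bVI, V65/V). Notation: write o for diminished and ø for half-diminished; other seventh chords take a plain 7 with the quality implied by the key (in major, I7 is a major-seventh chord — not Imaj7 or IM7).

V65/ii

Stacked in thirds the chord is E-G#-B-D: a dominant seventh chord on E.
E is not a diatonic chord root with this quality in G major, but it lies a perfect fifth above A (ii), so the chord functions as an applied dominant of ii.
With G# in the bass the chord is in first inversion, so the figured bass is 65.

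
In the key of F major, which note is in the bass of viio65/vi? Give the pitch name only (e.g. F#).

E

The applied chord viio65/vi is rooted on C#: C#-E-G-Bb.
The figure 65 means first inversion — the third is in the bass.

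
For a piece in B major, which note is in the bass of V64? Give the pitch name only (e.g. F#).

C#

V in B major has root F#; the chord is F#-A#-C#.
The figure 64 means second inversion — the fifth is in the bass.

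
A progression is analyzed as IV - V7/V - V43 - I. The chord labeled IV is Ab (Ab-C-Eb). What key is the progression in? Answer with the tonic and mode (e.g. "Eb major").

Eb major

The anchor chord is a major triad on Ab, labeled IV.
Counting down 3 scale steps from Ab places the tonic on Eb; a major triad on degree 4 is diatonic only in major.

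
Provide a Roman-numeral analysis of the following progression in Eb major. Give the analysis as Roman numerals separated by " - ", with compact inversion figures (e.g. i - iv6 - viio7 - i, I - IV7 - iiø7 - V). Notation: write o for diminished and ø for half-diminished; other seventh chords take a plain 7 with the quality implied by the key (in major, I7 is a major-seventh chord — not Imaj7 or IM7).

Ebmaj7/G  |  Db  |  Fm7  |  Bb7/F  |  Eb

I65 - bVII - ii7 - V43 - I

Ebmaj7/G: major seventh chord on Eb = scale degree 1 → I65.
Db: major triad on Db — chromatic; bVII (borrowed from the parallel minor).
Fm7: root F is the supertonic; minor seventh chord there is ii7.
Bb7/F has root Bb, degree 5 in Eb major, so V43.
Eb: major triad on Eb = scale degree 1 → I.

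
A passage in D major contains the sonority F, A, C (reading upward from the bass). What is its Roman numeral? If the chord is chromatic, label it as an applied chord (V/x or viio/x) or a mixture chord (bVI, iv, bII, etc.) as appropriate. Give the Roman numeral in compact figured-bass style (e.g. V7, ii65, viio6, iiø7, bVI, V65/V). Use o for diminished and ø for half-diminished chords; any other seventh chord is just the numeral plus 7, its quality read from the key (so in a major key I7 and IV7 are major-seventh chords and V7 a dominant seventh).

The pitches F-A-C form a major triad rooted on F.
F is the lowered third degree of D major (diatonic 3 would be F#). This is a major triad on the lowered third degree, borrowed from the parallel minor.

bIII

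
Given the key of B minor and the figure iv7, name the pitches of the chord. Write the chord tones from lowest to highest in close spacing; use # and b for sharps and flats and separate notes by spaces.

E G B D

The numeral's case and figure indicate a minor seventh chord. In B minor its root, scale degree 4, is E.
That chord is spelled E-G-B-D.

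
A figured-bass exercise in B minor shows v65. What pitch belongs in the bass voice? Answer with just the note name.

A

v in B minor has root F#; the chord is F#-A-C#-E.
The figure 65 means first inversion — the third is in the bass.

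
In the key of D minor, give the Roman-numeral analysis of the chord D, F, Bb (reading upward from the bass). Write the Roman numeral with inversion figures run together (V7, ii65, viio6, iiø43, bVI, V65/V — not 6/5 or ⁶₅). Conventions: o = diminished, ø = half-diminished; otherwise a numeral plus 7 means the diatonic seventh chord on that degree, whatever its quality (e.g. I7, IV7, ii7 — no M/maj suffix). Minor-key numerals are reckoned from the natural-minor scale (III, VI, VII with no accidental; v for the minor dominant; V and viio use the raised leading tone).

Stacked in thirds the chord is Bb-D-F: a major triad on Bb.
Bb is scale degree 6 in D minor, and a major triad on that degree is written VI.
With D in the bass the chord is in first inversion, so the figured bass is 6.

VI6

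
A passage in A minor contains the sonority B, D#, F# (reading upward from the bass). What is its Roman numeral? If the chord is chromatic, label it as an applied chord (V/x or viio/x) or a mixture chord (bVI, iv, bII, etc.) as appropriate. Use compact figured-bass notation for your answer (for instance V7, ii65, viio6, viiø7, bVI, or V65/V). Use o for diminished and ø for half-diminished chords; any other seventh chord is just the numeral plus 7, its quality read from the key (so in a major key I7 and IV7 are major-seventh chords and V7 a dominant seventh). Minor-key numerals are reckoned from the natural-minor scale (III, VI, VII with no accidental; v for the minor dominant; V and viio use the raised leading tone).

Stacked in thirds the chord is B-D#-F#: a major triad on B.
B is not a diatonic chord root with this quality in A minor, but it lies a perfect fifth above E (V), so the chord functions as an applied dominant of V.

V/V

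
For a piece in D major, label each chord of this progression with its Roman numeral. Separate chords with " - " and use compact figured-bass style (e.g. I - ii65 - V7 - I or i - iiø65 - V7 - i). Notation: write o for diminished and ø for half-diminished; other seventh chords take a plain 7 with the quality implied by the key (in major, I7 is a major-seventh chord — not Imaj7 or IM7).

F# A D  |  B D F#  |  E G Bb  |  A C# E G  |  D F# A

I6 - vi - iio - V7 - I

F#-A-D: major triad on D = scale degree 1 → I6.
B-D-F#: root B is the submediant; minor triad there is vi.
E-G-Bb is non-diatonic — iio, a mixture chord from D minor.
A-C#-E-G: root A is the dominant; dominant seventh chord there is V7.
D-F#-A: root D is the tonic; major triad there is I.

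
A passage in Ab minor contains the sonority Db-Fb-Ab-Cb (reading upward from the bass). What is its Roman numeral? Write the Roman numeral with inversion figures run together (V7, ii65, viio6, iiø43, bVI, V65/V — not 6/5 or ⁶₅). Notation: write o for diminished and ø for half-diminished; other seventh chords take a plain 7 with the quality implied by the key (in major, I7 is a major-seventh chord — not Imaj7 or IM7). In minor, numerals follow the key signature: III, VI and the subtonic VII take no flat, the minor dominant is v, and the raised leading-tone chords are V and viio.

iv7

The pitches Db-Fb-Ab-Cb form a minor seventh chord rooted on Db.
In Ab minor, Db is the subdominant; the diatonic minor seventh chord there is iv7.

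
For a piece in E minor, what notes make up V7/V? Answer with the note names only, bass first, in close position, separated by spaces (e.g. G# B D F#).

The slash means an applied dominant: we want the dominant of V. In E minor, V is B major, and its dominant is built on F#.
Building a dominant seventh chord on F# gives F#-A#-C#-E.

F# A# C# E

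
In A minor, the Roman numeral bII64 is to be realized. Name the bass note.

F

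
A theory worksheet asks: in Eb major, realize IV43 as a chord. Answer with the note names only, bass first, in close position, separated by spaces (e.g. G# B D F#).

Eb G Ab C

In Eb major, the fourth degree is Ab, and the diatonic chord built there is a major seventh chord.
That chord is spelled Ab-C-Eb-G.
With the 43 figure the chord is in second inversion; from the bass Eb upward in close position it reads Eb-G-Ab-C.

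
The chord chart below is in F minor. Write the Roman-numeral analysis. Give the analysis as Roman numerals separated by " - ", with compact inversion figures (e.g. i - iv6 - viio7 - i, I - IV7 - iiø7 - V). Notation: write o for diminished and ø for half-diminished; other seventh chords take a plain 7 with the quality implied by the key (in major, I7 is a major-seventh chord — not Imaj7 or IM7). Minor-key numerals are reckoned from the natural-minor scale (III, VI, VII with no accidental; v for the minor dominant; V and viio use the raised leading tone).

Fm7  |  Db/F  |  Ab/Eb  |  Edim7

i7 - VI6 - III64 - viio7

Fm7 has root F, degree 1 in F minor, so i7.
Db/F: major triad on Db = scale degree 6 → VI6.
Ab/Eb: major triad on Ab = scale degree 3 → III64.
Edim7: root E is the leading tone; fully diminished seventh chord there is viio7.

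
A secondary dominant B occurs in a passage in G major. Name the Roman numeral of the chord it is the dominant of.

The chord is a major triad on B.
A dominant resolves down a perfect fifth: B → E. In G major, E is scale degree 6, i.e. vi.

vi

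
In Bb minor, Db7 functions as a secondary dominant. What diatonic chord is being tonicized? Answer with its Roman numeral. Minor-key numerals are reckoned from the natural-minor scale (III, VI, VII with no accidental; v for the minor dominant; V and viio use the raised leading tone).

VI

The chord is a dominant seventh chord on Db.
A dominant resolves down a perfect fifth: Db → Gb. In Bb minor, Gb is scale degree 6, i.e. VI.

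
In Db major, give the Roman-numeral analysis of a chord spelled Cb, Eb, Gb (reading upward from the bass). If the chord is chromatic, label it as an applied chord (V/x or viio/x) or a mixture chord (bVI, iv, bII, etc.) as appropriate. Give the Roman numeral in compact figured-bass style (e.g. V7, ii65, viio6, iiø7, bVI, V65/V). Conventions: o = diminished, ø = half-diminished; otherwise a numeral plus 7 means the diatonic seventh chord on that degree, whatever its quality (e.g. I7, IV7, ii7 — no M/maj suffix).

bVII

The pitches Cb-Eb-Gb form a major triad rooted on Cb.
Cb is the lowered seventh degree of Db major (diatonic 7 would be C). This is a major triad on the lowered seventh degree (the subtonic), borrowed from the parallel minor.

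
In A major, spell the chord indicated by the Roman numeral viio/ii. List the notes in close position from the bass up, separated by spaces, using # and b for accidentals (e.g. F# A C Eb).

The slash marks an applied leading-tone chord: viio of ii. In A major, ii is B, so the leading tone to it is A#, a half step below.
Building a diminished triad on A# gives A#-C#-E.

A# C# E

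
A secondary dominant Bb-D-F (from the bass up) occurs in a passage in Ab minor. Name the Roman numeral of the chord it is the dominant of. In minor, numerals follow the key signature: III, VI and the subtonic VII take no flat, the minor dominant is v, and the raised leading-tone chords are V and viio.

The chord is a major triad on Bb.
A dominant resolves down a perfect fifth: Bb → Eb. In Ab minor, Eb is scale degree 5, i.e. V.

V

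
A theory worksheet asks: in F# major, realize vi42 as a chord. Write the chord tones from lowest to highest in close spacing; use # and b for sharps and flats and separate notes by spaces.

The numeral's case and figure indicate a minor seventh chord. In F# major its root, scale degree 6, is D#.
That chord is spelled D#-F#-A#-C#.
The figured bass 42 indicates third inversion, placing the seventh (C#) in the bass: C#-D#-F#-A#.

C# D# F# A#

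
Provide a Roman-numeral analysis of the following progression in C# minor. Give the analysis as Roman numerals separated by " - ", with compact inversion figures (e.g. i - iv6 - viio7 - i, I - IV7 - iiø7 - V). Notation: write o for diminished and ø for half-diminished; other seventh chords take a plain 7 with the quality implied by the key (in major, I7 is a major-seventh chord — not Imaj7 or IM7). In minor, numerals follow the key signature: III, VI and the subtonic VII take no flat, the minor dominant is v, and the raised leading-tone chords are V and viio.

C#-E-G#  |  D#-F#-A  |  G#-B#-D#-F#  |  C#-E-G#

i - iio - V7 - i

C#-E-G#: minor triad on C# = scale degree 1 → i.
D#-F#-A: diminished triad on D# = scale degree 2 → iio.
G#-B#-D#-F#: root G# is the dominant; dominant seventh chord there is V7.
C#-E-G# has root C#, degree 1 in C# minor, so i.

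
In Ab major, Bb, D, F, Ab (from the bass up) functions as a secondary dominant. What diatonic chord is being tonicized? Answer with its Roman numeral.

V

The chord is a dominant seventh chord on Bb.
A dominant resolves down a perfect fifth: Bb → Eb. In Ab major, Eb is scale degree 5, i.e. V.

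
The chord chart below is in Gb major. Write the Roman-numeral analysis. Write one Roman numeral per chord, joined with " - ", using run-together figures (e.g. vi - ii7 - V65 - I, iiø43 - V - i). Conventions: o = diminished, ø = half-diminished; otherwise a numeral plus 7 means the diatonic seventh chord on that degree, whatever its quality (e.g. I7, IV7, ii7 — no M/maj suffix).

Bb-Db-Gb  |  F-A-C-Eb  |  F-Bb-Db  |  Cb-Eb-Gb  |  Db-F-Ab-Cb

Bb-Db-Gb has root Gb, degree 1 in Gb major, so I6.
F-A-C-Eb: chromatic; F is V of iii, so V7/iii.
F-Bb-Db: root Bb is the mediant; minor triad there is iii64.
Cb-Eb-Gb has root Cb, degree 4 in Gb major, so IV.
Db-F-Ab-Cb: dominant seventh chord on Db = scale degree 5 → V7.

I6 - V7/iii - iii64 - IV - V7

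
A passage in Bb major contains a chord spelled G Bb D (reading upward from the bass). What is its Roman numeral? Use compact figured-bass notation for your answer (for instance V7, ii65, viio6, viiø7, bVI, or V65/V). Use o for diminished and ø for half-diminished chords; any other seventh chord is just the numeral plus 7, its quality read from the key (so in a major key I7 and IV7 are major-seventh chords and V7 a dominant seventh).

vi

The pitches G-Bb-D form a minor triad rooted on G.
G is scale degree 6 in Bb major, and a minor triad on that degree is written vi.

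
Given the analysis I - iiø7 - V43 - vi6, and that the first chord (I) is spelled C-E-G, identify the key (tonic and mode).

C major

The anchor chord is a major triad on C, labeled I.
If C is scale degree 1 and the mode makes that degree carry a major triad, the tonic is C and the mode is major.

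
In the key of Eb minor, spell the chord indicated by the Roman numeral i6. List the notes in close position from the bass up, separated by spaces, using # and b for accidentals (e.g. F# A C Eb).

The numeral's case and figure indicate a minor triad. In Eb minor its root, the tonic, is Eb.
That chord is spelled Eb-Gb-Bb.
The figured bass 6 indicates first inversion, placing the third (Gb) in the bass: Gb-Bb-Eb.

Gb Bb Eb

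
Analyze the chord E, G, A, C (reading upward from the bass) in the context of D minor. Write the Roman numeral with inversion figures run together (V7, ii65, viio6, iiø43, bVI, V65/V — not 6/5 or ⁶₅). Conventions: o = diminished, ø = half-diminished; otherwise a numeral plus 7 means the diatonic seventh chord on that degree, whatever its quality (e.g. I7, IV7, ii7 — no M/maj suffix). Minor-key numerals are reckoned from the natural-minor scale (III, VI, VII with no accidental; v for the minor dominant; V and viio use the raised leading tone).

v43

Stacked in thirds the chord is A-C-E-G: a minor seventh chord on A.
A is scale degree 5 in D minor, and a minor seventh chord on that degree is written v7.
With E in the bass the chord is in second inversion, so the figured bass is 43.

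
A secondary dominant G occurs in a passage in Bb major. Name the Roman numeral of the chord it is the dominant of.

The chord is a major triad on G.
A dominant resolves down a perfect fifth: G → C. In Bb major, C is scale degree 2, i.e. ii.

ii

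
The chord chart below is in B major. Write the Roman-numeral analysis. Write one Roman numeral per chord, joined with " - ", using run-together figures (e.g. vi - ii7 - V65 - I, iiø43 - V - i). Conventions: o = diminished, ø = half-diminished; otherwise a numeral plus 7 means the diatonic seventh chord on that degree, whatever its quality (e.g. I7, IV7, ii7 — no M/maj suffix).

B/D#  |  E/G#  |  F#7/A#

B/D# has root B, degree 1 in B major, so I6.
E/G#: root E is the subdominant; major triad there is IV6.
F#7/A#: root F# is the dominant; dominant seventh chord there is V65.

I6 - IV6 - V65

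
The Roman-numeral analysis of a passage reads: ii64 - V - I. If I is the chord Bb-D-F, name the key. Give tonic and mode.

Bb major

I is given as Bb-D-F — a major triad with root Bb.
If Bb is scale degree 1 and the mode makes that degree carry a major triad, the tonic is Bb and the mode is major.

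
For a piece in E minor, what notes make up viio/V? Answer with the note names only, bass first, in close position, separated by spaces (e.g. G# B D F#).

A# C# E

viio/V is a secondary leading-tone chord. The target V is B in E minor; the applied chord is rooted a semitone below, on A#.
Building a diminished triad on A# gives A#-C#-E.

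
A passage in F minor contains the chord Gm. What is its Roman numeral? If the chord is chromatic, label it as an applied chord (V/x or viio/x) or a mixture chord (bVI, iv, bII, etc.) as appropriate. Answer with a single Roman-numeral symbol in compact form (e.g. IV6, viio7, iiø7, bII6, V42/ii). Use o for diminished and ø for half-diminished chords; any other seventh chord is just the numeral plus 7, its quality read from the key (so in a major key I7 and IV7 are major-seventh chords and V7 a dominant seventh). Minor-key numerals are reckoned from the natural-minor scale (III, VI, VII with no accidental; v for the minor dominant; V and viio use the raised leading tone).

Stacked in thirds the chord is G-Bb-D: a minor triad on G.
G is the second degree of F minor. This is the minor supertonic, borrowed from the parallel major (the Dorian ii).

ii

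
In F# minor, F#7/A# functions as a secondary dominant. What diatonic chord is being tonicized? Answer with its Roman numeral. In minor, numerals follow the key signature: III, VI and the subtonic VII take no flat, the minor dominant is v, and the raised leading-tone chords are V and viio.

iv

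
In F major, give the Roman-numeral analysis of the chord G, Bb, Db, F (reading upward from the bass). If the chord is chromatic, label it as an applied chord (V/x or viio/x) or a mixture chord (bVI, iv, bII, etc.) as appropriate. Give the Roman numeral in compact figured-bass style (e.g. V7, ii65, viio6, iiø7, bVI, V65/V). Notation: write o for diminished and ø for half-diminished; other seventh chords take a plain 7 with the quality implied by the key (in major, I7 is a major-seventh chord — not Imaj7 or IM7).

iiø7

Stacked in thirds the chord is G-Bb-Db-F: a half-diminished seventh chord on G.
G is the second degree of F major. This is the half-diminished supertonic seventh, borrowed from the parallel minor.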